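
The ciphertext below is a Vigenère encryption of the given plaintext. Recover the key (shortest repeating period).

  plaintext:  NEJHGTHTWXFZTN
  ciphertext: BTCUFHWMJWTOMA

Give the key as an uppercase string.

OPTNZ

  i= 0: B-N = 14 → O
  i= 1: T-E = 15 → P
  i= 2: C-J = 19 → T
  i= 3: U-H = 13 → N
  i= 4: F-G = 25 → Z
  i= 5: H-T = 14 → O
  i= 6: W-H = 15 → P
  i= 7: M-T = 19 → T
  i= 8: J-W = 13 → N
  i= 9: W-X = 25 → Z
  i=10: T-F = 14 → O
  i=11: O-Z = 15 → P
  i=12: M-T = 19 → T
  i=13: A-N = 13 → N
  shifts repeat with period 5: OPTNZ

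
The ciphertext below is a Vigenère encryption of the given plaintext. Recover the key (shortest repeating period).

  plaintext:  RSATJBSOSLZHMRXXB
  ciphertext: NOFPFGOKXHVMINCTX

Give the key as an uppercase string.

WWF

  i= 0: N-R = 22 → W
  i= 1: O-S = 22 → W
  i= 2: F-A =  5 → F
  i= 3: P-T = 22 → W
  i= 4: F-J = 22 → W
  i= 5: G-B =  5 → F
  i= 6: O-S = 22 → W
  i= 7: K-O = 22 → W
  i= 8: X-S =  5 → F
  i= 9: H-L = 22 → W
  i=10: V-Z = 22 → W
  i=11: M-H =  5 → F
  i=12: I-M = 22 → W
  i=13: N-R = 22 → W
  i=14: C-X =  5 → F
  i=15: T-X = 22 → W
  i=16: X-B = 22 → W
  shifts repeat with period 3: WWF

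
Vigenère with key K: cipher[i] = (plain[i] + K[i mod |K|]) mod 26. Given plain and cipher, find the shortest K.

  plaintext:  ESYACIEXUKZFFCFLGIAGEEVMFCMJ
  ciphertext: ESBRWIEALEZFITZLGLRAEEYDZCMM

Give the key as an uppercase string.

  i= 0: E-E =  0 → A
  i= 1: S-S =  0 → A
  i= 2: B-Y =  3 → D
  i= 3: R-A = 17 → R
  i= 4: W-C = 20 → U
  i= 5: I-I =  0 → A
  i= 6: E-E =  0 → A
  i= 7: A-X =  3 → D
  i= 8: L-U = 17 → R
  i= 9: E-K = 20 → U
  i=10: Z-Z =  0 → A
  i=11: F-F =  0 → A
  i=12: I-F =  3 → D
  i=13: T-C = 17 → R
  i=14: Z-F = 20 → U
  i=15: L-L =  0 → A
  i=16: G-G =  0 → A
  i=17: L-I =  3 → D
  i=18: R-A = 17 → R
  i=19: A-G = 20 → U
  i=20: E-E =  0 → A
  i=21: E-E =  0 → A
  i=22: Y-V =  3 → D
  i=23: D-M = 17 → R
  i=24: Z-F = 20 → U
  i=25: C-C =  0 → A
  i=26: M-M =  0 → A
  i=27: M-J =  3 → D
  shifts repeat with period 5: AADRU

AADRU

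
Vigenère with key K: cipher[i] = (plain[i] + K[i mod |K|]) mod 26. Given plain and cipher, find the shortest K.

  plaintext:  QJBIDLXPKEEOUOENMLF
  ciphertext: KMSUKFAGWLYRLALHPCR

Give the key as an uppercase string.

UDRMH

  i= 0: K-Q = 20 → U
  i= 1: M-J =  3 → D
  i= 2: S-B = 17 → R
  i= 3: U-I = 12 → M
  i= 4: K-D =  7 → H
  i= 5: F-L = 20 → U
  i= 6: A-X =  3 → D
  i= 7: G-P = 17 → R
  i= 8: W-K = 12 → M
  i= 9: L-E =  7 → H
  i=10: Y-E = 20 → U
  i=11: R-O =  3 → D
  i=12: L-U = 17 → R
  i=13: A-O = 12 → M
  i=14: L-E =  7 → H
  i=15: H-N = 20 → U
  i=16: P-M =  3 → D
  i=17: C-L = 17 → R
  i=18: R-F = 12 → M
  shifts repeat with period 5: UDRMH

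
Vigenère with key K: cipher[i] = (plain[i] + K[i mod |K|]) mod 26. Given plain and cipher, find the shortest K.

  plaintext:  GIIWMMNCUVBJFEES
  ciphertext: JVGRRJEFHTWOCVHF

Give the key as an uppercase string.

  i= 0: J-G =  3 → D
  i= 1: V-I = 13 → N
  i= 2: G-I = 24 → Y
  i= 3: R-W = 21 → V
  i= 4: R-M =  5 → F
  i= 5: J-M = 23 → X
  i= 6: E-N = 17 → R
  i= 7: F-C =  3 → D
  i= 8: H-U = 13 → N
  i= 9: T-V = 24 → Y
  i=10: W-B = 21 → V
  i=11: O-J =  5 → F
  i=12: C-F = 23 → X
  i=13: V-E = 17 → R
  i=14: H-E =  3 → D
  i=15: F-S = 13 → N
  shifts repeat with period 7: DNYVFXR

DNYVFXR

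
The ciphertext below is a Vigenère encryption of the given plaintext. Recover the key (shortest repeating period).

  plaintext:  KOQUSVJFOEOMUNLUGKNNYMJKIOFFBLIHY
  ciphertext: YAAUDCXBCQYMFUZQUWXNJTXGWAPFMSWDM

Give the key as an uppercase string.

  i= 0: Y-K = 14 → O
  i= 1: A-O = 12 → M
  i= 2: A-Q = 10 → K
  i= 3: U-U =  0 → A
  i= 4: D-S = 11 → L
  i= 5: C-V =  7 → H
  i= 6: X-J = 14 → O
  i= 7: B-F = 22 → W
  i= 8: C-O = 14 → O
  i= 9: Q-E = 12 → M
  i=10: Y-O = 10 → K
  i=11: M-M =  0 → A
  i=12: F-U = 11 → L
  i=13: U-N =  7 → H
  i=14: Z-L = 14 → O
  i=15: Q-U = 22 → W
  i=16: U-G = 14 → O
  i=17: W-K = 12 → M
  i=18: X-N = 10 → K
  i=19: N-N =  0 → A
  i=20: J-Y = 11 → L
  i=21: T-M =  7 → H
  i=22: X-J = 14 → O
  i=23: G-K = 22 → W
  i=24: W-I = 14 → O
  i=25: A-O = 12 → M
  i=26: P-F = 10 → K
  i=27: F-F =  0 → A
  i=28: M-B = 11 → L
  i=29: S-L =  7 → H
  i=30: W-I = 14 → O
  i=31: D-H = 22 → W
  i=32: M-Y = 14 → O
  shifts repeat with period 8: OMKALHOW

OMKALHOW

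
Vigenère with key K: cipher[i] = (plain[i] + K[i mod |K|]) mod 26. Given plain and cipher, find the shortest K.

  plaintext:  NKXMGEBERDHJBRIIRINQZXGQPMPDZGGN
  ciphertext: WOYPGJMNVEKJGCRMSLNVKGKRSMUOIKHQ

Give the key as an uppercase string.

JEBDAFL

  i= 0: W-N =  9 → J
  i= 1: O-K =  4 → E
  i= 2: Y-X =  1 → B
  i= 3: P-M =  3 → D
  i= 4: G-G =  0 → A
  i= 5: J-E =  5 → F
  i= 6: M-B = 11 → L
  i= 7: N-E =  9 → J
  i= 8: V-R =  4 → E
  i= 9: E-D =  1 → B
  i=10: K-H =  3 → D
  i=11: J-J =  0 → A
  i=12: G-B =  5 → F
  i=13: C-R = 11 → L
  i=14: R-I =  9 → J
  i=15: M-I =  4 → E
  i=16: S-R =  1 → B
  i=17: L-I =  3 → D
  i=18: N-N =  0 → A
  i=19: V-Q =  5 → F
  i=20: K-Z = 11 → L
  i=21: G-X =  9 → J
  i=22: K-G =  4 → E
  i=23: R-Q =  1 → B
  i=24: S-P =  3 → D
  i=25: M-M =  0 → A
  i=26: U-P =  5 → F
  i=27: O-D = 11 → L
  i=28: I-Z =  9 → J
  i=29: K-G =  4 → E
  i=30: H-G =  1 → B
  i=31: Q-N =  3 → D
  shifts repeat with period 7: JEBDAFL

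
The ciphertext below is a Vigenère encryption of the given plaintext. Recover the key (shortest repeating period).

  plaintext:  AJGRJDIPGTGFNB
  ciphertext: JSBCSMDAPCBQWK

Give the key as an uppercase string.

JJVL

  i= 0: J-A =  9 → J
  i= 1: S-J =  9 → J
  i= 2: B-G = 21 → V
  i= 3: C-R = 11 → L
  i= 4: S-J =  9 → J
  i= 5: M-D =  9 → J
  i= 6: D-I = 21 → V
  i= 7: A-P = 11 → L
  i= 8: P-G =  9 → J
  i= 9: C-T =  9 → J
  i=10: B-G = 21 → V
  i=11: Q-F = 11 → L
  i=12: W-N =  9 → J
  i=13: K-B =  9 → J
  shifts repeat with period 4: JJVL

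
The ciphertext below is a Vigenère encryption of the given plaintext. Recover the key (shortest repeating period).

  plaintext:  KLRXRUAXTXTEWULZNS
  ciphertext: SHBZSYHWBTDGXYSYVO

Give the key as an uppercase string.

  i= 0: S-K =  8 → I
  i= 1: H-L = 22 → W
  i= 2: B-R = 10 → K
  i= 3: Z-X =  2 → C
  i= 4: S-R =  1 → B
  i= 5: Y-U =  4 → E
  i= 6: H-A =  7 → H
  i= 7: W-X = 25 → Z
  i= 8: B-T =  8 → I
  i= 9: T-X = 22 → W
  i=10: D-T = 10 → K
  i=11: G-E =  2 → C
  i=12: X-W =  1 → B
  i=13: Y-U =  4 → E
  i=14: S-L =  7 → H
  i=15: Y-Z = 25 → Z
  i=16: V-N =  8 → I
  i=17: O-S = 22 → W
  shifts repeat with period 8: IWKCBEHZ

IWKCBEHZ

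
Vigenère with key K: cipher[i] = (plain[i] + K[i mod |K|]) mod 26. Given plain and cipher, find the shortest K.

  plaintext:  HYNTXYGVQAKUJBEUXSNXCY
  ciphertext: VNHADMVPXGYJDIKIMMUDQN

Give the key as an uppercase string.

OPUHG

  i= 0: V-H = 14 → O
  i= 1: N-Y = 15 → P
  i= 2: H-N = 20 → U
  i= 3: A-T =  7 → H
  i= 4: D-X =  6 → G
  i= 5: M-Y = 14 → O
  i= 6: V-G = 15 → P
  i= 7: P-V = 20 → U
  i= 8: X-Q =  7 → H
  i= 9: G-A =  6 → G
  i=10: Y-K = 14 → O
  i=11: J-U = 15 → P
  i=12: D-J = 20 → U
  i=13: I-B =  7 → H
  i=14: K-E =  6 → G
  i=15: I-U = 14 → O
  i=16: M-X = 15 → P
  i=17: M-S = 20 → U
  i=18: U-N =  7 → H
  i=19: D-X =  6 → G
  i=20: Q-C = 14 → O
  i=21: N-Y = 15 → P
  shifts repeat with period 5: OPUHG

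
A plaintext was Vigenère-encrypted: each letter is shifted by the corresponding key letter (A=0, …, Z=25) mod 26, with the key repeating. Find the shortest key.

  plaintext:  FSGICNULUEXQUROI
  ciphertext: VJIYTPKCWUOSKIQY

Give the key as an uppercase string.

QRC

  i= 0: V-F = 16 → Q
  i= 1: J-S = 17 → R
  i= 2: I-G =  2 → C
  i= 3: Y-I = 16 → Q
  i= 4: T-C = 17 → R
  i= 5: P-N =  2 → C
  i= 6: K-U = 16 → Q
  i= 7: C-L = 17 → R
  i= 8: W-U =  2 → C
  i= 9: U-E = 16 → Q
  i=10: O-X = 17 → R
  i=11: S-Q =  2 → C
  i=12: K-U = 16 → Q
  i=13: I-R = 17 → R
  i=14: Q-O =  2 → C
  i=15: Y-I = 16 → Q
  shifts repeat with period 3: QRC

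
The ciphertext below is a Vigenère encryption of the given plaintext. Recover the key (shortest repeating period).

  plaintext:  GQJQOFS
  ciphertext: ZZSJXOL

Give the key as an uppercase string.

TJJ

  i= 0: Z-G = 19 → T
  i= 1: Z-Q =  9 → J
  i= 2: S-J =  9 → J
  i= 3: J-Q = 19 → T
  i= 4: X-O =  9 → J
  i= 5: O-F =  9 → J
  i= 6: L-S = 19 → T
  shifts repeat with period 3: TJJ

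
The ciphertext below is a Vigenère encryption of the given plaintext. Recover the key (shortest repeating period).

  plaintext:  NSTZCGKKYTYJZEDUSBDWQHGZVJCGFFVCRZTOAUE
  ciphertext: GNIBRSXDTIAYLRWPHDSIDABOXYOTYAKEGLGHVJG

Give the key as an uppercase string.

TVPCPMN

  i= 0: G-N = 19 → T
  i= 1: N-S = 21 → V
  i= 2: I-T = 15 → P
  i= 3: B-Z =  2 → C
  i= 4: R-C = 15 → P
  i= 5: S-G = 12 → M
  i= 6: X-K = 13 → N
  i= 7: D-K = 19 → T
  i= 8: T-Y = 21 → V
  i= 9: I-T = 15 → P
  i=10: A-Y =  2 → C
  i=11: Y-J = 15 → P
  i=12: L-Z = 12 → M
  i=13: R-E = 13 → N
  i=14: W-D = 19 → T
  i=15: P-U = 21 → V
  i=16: H-S = 15 → P
  i=17: D-B =  2 → C
  i=18: S-D = 15 → P
  i=19: I-W = 12 → M
  i=20: D-Q = 13 → N
  i=21: A-H = 19 → T
  i=22: B-G = 21 → V
  i=23: O-Z = 15 → P
  i=24: X-V =  2 → C
  i=25: Y-J = 15 → P
  i=26: O-C = 12 → M
  i=27: T-G = 13 → N
  i=28: Y-F = 19 → T
  i=29: A-F = 21 → V
  i=30: K-V = 15 → P
  i=31: E-C =  2 → C
  i=32: G-R = 15 → P
  i=33: L-Z = 12 → M
  i=34: G-T = 13 → N
  i=35: H-O = 19 → T
  i=36: V-A = 21 → V
  i=37: J-U = 15 → P
  i=38: G-E =  2 → C
  shifts repeat with period 7: TVPCPMN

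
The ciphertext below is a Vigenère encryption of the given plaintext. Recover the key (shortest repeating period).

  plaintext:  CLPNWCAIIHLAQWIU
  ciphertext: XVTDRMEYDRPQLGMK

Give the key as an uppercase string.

  i= 0: X-C = 21 → V
  i= 1: V-L = 10 → K
  i= 2: T-P =  4 → E
  i= 3: D-N = 16 → Q
  i= 4: R-W = 21 → V
  i= 5: M-C = 10 → K
  i= 6: E-A =  4 → E
  i= 7: Y-I = 16 → Q
  i= 8: D-I = 21 → V
  i= 9: R-H = 10 → K
  i=10: P-L =  4 → E
  i=11: Q-A = 16 → Q
  i=12: L-Q = 21 → V
  i=13: G-W = 10 → K
  i=14: M-I =  4 → E
  i=15: K-U = 16 → Q
  shifts repeat with period 4: VKEQ

VKEQ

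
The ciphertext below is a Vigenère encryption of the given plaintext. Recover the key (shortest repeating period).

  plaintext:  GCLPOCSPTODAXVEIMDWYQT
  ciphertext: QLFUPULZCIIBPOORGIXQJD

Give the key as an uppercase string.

KJUFBST

  i= 0: Q-G = 10 → K
  i= 1: L-C =  9 → J
  i= 2: F-L = 20 → U
  i= 3: U-P =  5 → F
  i= 4: P-O =  1 → B
  i= 5: U-C = 18 → S
  i= 6: L-S = 19 → T
  i= 7: Z-P = 10 → K
  i= 8: C-T =  9 → J
  i= 9: I-O = 20 → U
  i=10: I-D =  5 → F
  i=11: B-A =  1 → B
  i=12: P-X = 18 → S
  i=13: O-V = 19 → T
  i=14: O-E = 10 → K
  i=15: R-I =  9 → J
  i=16: G-M = 20 → U
  i=17: I-D =  5 → F
  i=18: X-W =  1 → B
  i=19: Q-Y = 18 → S
  i=20: J-Q = 19 → T
  i=21: D-T = 10 → K
  shifts repeat with period 7: KJUFBST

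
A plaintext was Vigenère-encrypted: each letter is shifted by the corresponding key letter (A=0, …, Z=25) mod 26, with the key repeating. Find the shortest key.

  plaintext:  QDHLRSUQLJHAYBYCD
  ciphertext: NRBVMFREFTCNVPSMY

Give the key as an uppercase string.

XOUKVN

  i= 0: N-Q = 23 → X
  i= 1: R-D = 14 → O
  i= 2: B-H = 20 → U
  i= 3: V-L = 10 → K
  i= 4: M-R = 21 → V
  i= 5: F-S = 13 → N
  i= 6: R-U = 23 → X
  i= 7: E-Q = 14 → O
  i= 8: F-L = 20 → U
  i= 9: T-J = 10 → K
  i=10: C-H = 21 → V
  i=11: N-A = 13 → N
  i=12: V-Y = 23 → X
  i=13: P-B = 14 → O
  i=14: S-Y = 20 → U
  i=15: M-C = 10 → K
  i=16: Y-D = 21 → V
  shifts repeat with period 6: XOUKVN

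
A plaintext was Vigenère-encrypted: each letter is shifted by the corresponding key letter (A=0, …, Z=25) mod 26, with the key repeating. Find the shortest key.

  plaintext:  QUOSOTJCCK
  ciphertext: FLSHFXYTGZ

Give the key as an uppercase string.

PRE

  i= 0: F-Q = 15 → P
  i= 1: L-U = 17 → R
  i= 2: S-O =  4 → E
  i= 3: H-S = 15 → P
  i= 4: F-O = 17 → R
  i= 5: X-T =  4 → E
  i= 6: Y-J = 15 → P
  i= 7: T-C = 17 → R
  i= 8: G-C =  4 → E
  i= 9: Z-K = 15 → P
  shifts repeat with period 3: PRE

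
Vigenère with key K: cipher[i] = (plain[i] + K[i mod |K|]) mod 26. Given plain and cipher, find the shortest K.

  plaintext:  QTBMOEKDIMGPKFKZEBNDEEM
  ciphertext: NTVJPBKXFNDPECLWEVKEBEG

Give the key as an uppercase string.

  i= 0: N-Q = 23 → X
  i= 1: T-T =  0 → A
  i= 2: V-B = 20 → U
  i= 3: J-M = 23 → X
  i= 4: P-O =  1 → B
  i= 5: B-E = 23 → X
  i= 6: K-K =  0 → A
  i= 7: X-D = 20 → U
  i= 8: F-I = 23 → X
  i= 9: N-M =  1 → B
  i=10: D-G = 23 → X
  i=11: P-P =  0 → A
  i=12: E-K = 20 → U
  i=13: C-F = 23 → X
  i=14: L-K =  1 → B
  i=15: W-Z = 23 → X
  i=16: E-E =  0 → A
  i=17: V-B = 20 → U
  i=18: K-N = 23 → X
  i=19: E-D =  1 → B
  i=20: B-E = 23 → X
  i=21: E-E =  0 → A
  i=22: G-M = 20 → U
  shifts repeat with period 5: XAUXB

XAUXB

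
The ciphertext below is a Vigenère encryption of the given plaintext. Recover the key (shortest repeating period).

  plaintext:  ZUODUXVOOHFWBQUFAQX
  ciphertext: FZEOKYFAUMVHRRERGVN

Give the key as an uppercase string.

GFQLQBKM

  i= 0: F-Z =  6 → G
  i= 1: Z-U =  5 → F
  i= 2: E-O = 16 → Q
  i= 3: O-D = 11 → L
  i= 4: K-U = 16 → Q
  i= 5: Y-X =  1 → B
  i= 6: F-V = 10 → K
  i= 7: A-O = 12 → M
  i= 8: U-O =  6 → G
  i= 9: M-H =  5 → F
  i=10: V-F = 16 → Q
  i=11: H-W = 11 → L
  i=12: R-B = 16 → Q
  i=13: R-Q =  1 → B
  i=14: E-U = 10 → K
  i=15: R-F = 12 → M
  i=16: G-A =  6 → G
  i=17: V-Q =  5 → F
  i=18: N-X = 16 → Q
  shifts repeat with period 8: GFQLQBKM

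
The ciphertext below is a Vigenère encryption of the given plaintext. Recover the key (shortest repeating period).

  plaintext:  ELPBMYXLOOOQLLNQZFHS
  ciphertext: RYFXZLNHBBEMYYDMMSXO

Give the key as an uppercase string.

  i= 0: R-E = 13 → N
  i= 1: Y-L = 13 → N
  i= 2: F-P = 16 → Q
  i= 3: X-B = 22 → W
  i= 4: Z-M = 13 → N
  i= 5: L-Y = 13 → N
  i= 6: N-X = 16 → Q
  i= 7: H-L = 22 → W
  i= 8: B-O = 13 → N
  i= 9: B-O = 13 → N
  i=10: E-O = 16 → Q
  i=11: M-Q = 22 → W
  i=12: Y-L = 13 → N
  i=13: Y-L = 13 → N
  i=14: D-N = 16 → Q
  i=15: M-Q = 22 → W
  i=16: M-Z = 13 → N
  i=17: S-F = 13 → N
  i=18: X-H = 16 → Q
  i=19: O-S = 22 → W
  shifts repeat with period 4: NNQW

NNQW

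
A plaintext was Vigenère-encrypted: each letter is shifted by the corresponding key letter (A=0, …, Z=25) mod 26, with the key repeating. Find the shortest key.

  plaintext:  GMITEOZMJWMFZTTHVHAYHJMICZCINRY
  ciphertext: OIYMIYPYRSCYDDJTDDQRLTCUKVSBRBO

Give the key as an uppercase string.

  i= 0: O-G =  8 → I
  i= 1: I-M = 22 → W
  i= 2: Y-I = 16 → Q
  i= 3: M-T = 19 → T
  i= 4: I-E =  4 → E
  i= 5: Y-O = 10 → K
  i= 6: P-Z = 16 → Q
  i= 7: Y-M = 12 → M
  i= 8: R-J =  8 → I
  i= 9: S-W = 22 → W
  i=10: C-M = 16 → Q
  i=11: Y-F = 19 → T
  i=12: D-Z =  4 → E
  i=13: D-T = 10 → K
  i=14: J-T = 16 → Q
  i=15: T-H = 12 → M
  i=16: D-V =  8 → I
  i=17: D-H = 22 → W
  i=18: Q-A = 16 → Q
  i=19: R-Y = 19 → T
  i=20: L-H =  4 → E
  i=21: T-J = 10 → K
  i=22: C-M = 16 → Q
  i=23: U-I = 12 → M
  i=24: K-C =  8 → I
  i=25: V-Z = 22 → W
  i=26: S-C = 16 → Q
  i=27: B-I = 19 → T
  i=28: R-N =  4 → E
  i=29: B-R = 10 → K
  i=30: O-Y = 16 → Q
  shifts repeat with period 8: IWQTEKQM

IWQTEKQM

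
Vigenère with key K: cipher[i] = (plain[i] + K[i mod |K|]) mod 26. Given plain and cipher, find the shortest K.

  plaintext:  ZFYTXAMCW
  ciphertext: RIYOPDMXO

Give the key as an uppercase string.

SDAV

  i= 0: R-Z = 18 → S
  i= 1: I-F =  3 → D
  i= 2: Y-Y =  0 → A
  i= 3: O-T = 21 → V
  i= 4: P-X = 18 → S
  i= 5: D-A =  3 → D
  i= 6: M-M =  0 → A
  i= 7: X-C = 21 → V
  i= 8: O-W = 18 → S
  shifts repeat with period 4: SDAV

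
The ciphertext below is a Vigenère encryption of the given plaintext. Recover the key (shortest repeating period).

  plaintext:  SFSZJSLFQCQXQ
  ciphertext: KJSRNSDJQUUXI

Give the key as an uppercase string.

  i= 0: K-S = 18 → S
  i= 1: J-F =  4 → E
  i= 2: S-S =  0 → A
  i= 3: R-Z = 18 → S
  i= 4: N-J =  4 → E
  i= 5: S-S =  0 → A
  i= 6: D-L = 18 → S
  i= 7: J-F =  4 → E
  i= 8: Q-Q =  0 → A
  i= 9: U-C = 18 → S
  i=10: U-Q =  4 → E
  i=11: X-X =  0 → A
  i=12: I-Q = 18 → S
  shifts repeat with period 3: SEA

SEA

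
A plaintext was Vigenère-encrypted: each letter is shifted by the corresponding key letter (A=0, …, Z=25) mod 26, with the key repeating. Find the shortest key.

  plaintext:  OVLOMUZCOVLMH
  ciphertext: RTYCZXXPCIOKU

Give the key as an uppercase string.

  i= 0: R-O =  3 → D
  i= 1: T-V = 24 → Y
  i= 2: Y-L = 13 → N
  i= 3: C-O = 14 → O
  i= 4: Z-M = 13 → N
  i= 5: X-U =  3 → D
  i= 6: X-Z = 24 → Y
  i= 7: P-C = 13 → N
  i= 8: C-O = 14 → O
  i= 9: I-V = 13 → N
  i=10: O-L =  3 → D
  i=11: K-M = 24 → Y
  i=12: U-H = 13 → N
  shifts repeat with period 5: DYNON

DYNON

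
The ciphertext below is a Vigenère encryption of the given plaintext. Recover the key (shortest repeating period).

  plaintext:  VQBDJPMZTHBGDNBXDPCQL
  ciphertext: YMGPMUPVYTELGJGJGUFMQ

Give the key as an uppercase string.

DWFMDF

  i= 0: Y-V =  3 → D
  i= 1: M-Q = 22 → W
  i= 2: G-B =  5 → F
  i= 3: P-D = 12 → M
  i= 4: M-J =  3 → D
  i= 5: U-P =  5 → F
  i= 6: P-M =  3 → D
  i= 7: V-Z = 22 → W
  i= 8: Y-T =  5 → F
  i= 9: T-H = 12 → M
  i=10: E-B =  3 → D
  i=11: L-G =  5 → F
  i=12: G-D =  3 → D
  i=13: J-N = 22 → W
  i=14: G-B =  5 → F
  i=15: J-X = 12 → M
  i=16: G-D =  3 → D
  i=17: U-P =  5 → F
  i=18: F-C =  3 → D
  i=19: M-Q = 22 → W
  i=20: Q-L =  5 → F
  shifts repeat with period 6: DWFMDF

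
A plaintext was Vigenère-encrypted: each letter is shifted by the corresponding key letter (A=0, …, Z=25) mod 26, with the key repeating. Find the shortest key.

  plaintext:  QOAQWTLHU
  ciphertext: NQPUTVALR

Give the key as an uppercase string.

  i= 0: N-Q = 23 → X
  i= 1: Q-O =  2 → C
  i= 2: P-A = 15 → P
  i= 3: U-Q =  4 → E
  i= 4: T-W = 23 → X
  i= 5: V-T =  2 → C
  i= 6: A-L = 15 → P
  i= 7: L-H =  4 → E
  i= 8: R-U = 23 → X
  shifts repeat with period 4: XCPE

XCPE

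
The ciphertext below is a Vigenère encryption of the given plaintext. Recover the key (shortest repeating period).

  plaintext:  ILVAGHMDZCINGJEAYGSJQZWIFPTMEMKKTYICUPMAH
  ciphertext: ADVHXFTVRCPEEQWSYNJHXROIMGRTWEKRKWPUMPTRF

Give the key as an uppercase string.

SSAHRYH

  i= 0: A-I = 18 → S
  i= 1: D-L = 18 → S
  i= 2: V-V =  0 → A
  i= 3: H-A =  7 → H
  i= 4: X-G = 17 → R
  i= 5: F-H = 24 → Y
  i= 6: T-M =  7 → H
  i= 7: V-D = 18 → S
  i= 8: R-Z = 18 → S
  i= 9: C-C =  0 → A
  i=10: P-I =  7 → H
  i=11: E-N = 17 → R
  i=12: E-G = 24 → Y
  i=13: Q-J =  7 → H
  i=14: W-E = 18 → S
  i=15: S-A = 18 → S
  i=16: Y-Y =  0 → A
  i=17: N-G =  7 → H
  i=18: J-S = 17 → R
  i=19: H-J = 24 → Y
  i=20: X-Q =  7 → H
  i=21: R-Z = 18 → S
  i=22: O-W = 18 → S
  i=23: I-I =  0 → A
  i=24: M-F =  7 → H
  i=25: G-P = 17 → R
  i=26: R-T = 24 → Y
  i=27: T-M =  7 → H
  i=28: W-E = 18 → S
  i=29: E-M = 18 → S
  i=30: K-K =  0 → A
  i=31: R-K =  7 → H
  i=32: K-T = 17 → R
  i=33: W-Y = 24 → Y
  i=34: P-I =  7 → H
  i=35: U-C = 18 → S
  i=36: M-U = 18 → S
  i=37: P-P =  0 → A
  i=38: T-M =  7 → H
  i=39: R-A = 17 → R
  i=40: F-H = 24 → Y
  shifts repeat with period 7: SSAHRYH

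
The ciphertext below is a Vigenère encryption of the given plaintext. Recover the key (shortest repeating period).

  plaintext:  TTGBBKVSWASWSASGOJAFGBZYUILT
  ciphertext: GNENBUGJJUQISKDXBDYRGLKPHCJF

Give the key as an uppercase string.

  i= 0: G-T = 13 → N
  i= 1: N-T = 20 → U
  i= 2: E-G = 24 → Y
  i= 3: N-B = 12 → M
  i= 4: B-B =  0 → A
  i= 5: U-K = 10 → K
  i= 6: G-V = 11 → L
  i= 7: J-S = 17 → R
  i= 8: J-W = 13 → N
  i= 9: U-A = 20 → U
  i=10: Q-S = 24 → Y
  i=11: I-W = 12 → M
  i=12: S-S =  0 → A
  i=13: K-A = 10 → K
  i=14: D-S = 11 → L
  i=15: X-G = 17 → R
  i=16: B-O = 13 → N
  i=17: D-J = 20 → U
  i=18: Y-A = 24 → Y
  i=19: R-F = 12 → M
  i=20: G-G =  0 → A
  i=21: L-B = 10 → K
  i=22: K-Z = 11 → L
  i=23: P-Y = 17 → R
  i=24: H-U = 13 → N
  i=25: C-I = 20 → U
  i=26: J-L = 24 → Y
  i=27: F-T = 12 → M
  shifts repeat with period 8: NUYMAKLR

NUYMAKLR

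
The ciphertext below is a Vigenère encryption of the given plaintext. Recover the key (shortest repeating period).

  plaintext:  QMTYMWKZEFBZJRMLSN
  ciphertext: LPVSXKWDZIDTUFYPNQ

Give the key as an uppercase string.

VDCULOME

  i= 0: L-Q = 21 → V
  i= 1: P-M =  3 → D
  i= 2: V-T =  2 → C
  i= 3: S-Y = 20 → U
  i= 4: X-M = 11 → L
  i= 5: K-W = 14 → O
  i= 6: W-K = 12 → M
  i= 7: D-Z =  4 → E
  i= 8: Z-E = 21 → V
  i= 9: I-F =  3 → D
  i=10: D-B =  2 → C
  i=11: T-Z = 20 → U
  i=12: U-J = 11 → L
  i=13: F-R = 14 → O
  i=14: Y-M = 12 → M
  i=15: P-L =  4 → E
  i=16: N-S = 21 → V
  i=17: Q-N =  3 → D
  shifts repeat with period 8: VDCULOME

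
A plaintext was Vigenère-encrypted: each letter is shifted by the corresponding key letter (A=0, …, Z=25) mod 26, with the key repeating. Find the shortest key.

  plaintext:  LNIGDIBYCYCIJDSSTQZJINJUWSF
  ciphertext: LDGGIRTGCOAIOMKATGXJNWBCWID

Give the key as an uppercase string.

  i= 0: L-L =  0 → A
  i= 1: D-N = 16 → Q
  i= 2: G-I = 24 → Y
  i= 3: G-G =  0 → A
  i= 4: I-D =  5 → F
  i= 5: R-I =  9 → J
  i= 6: T-B = 18 → S
  i= 7: G-Y =  8 → I
  i= 8: C-C =  0 → A
  i= 9: O-Y = 16 → Q
  i=10: A-C = 24 → Y
  i=11: I-I =  0 → A
  i=12: O-J =  5 → F
  i=13: M-D =  9 → J
  i=14: K-S = 18 → S
  i=15: A-S =  8 → I
  i=16: T-T =  0 → A
  i=17: G-Q = 16 → Q
  i=18: X-Z = 24 → Y
  i=19: J-J =  0 → A
  i=20: N-I =  5 → F
  i=21: W-N =  9 → J
  i=22: B-J = 18 → S
  i=23: C-U =  8 → I
  i=24: W-W =  0 → A
  i=25: I-S = 16 → Q
  i=26: D-F = 24 → Y
  shifts repeat with period 8: AQYAFJSI

AQYAFJSI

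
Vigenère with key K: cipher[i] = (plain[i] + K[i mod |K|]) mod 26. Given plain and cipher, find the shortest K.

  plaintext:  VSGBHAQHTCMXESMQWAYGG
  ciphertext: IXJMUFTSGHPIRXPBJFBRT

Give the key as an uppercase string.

NFDL

  i= 0: I-V = 13 → N
  i= 1: X-S =  5 → F
  i= 2: J-G =  3 → D
  i= 3: M-B = 11 → L
  i= 4: U-H = 13 → N
  i= 5: F-A =  5 → F
  i= 6: T-Q =  3 → D
  i= 7: S-H = 11 → L
  i= 8: G-T = 13 → N
  i= 9: H-C =  5 → F
  i=10: P-M =  3 → D
  i=11: I-X = 11 → L
  i=12: R-E = 13 → N
  i=13: X-S =  5 → F
  i=14: P-M =  3 → D
  i=15: B-Q = 11 → L
  i=16: J-W = 13 → N
  i=17: F-A =  5 → F
  i=18: B-Y =  3 → D
  i=19: R-G = 11 → L
  i=20: T-G = 13 → N
  shifts repeat with period 4: NFDL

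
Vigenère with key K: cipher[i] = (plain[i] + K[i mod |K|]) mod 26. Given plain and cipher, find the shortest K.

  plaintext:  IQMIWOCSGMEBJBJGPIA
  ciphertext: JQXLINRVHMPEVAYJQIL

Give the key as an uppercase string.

  i= 0: J-I =  1 → B
  i= 1: Q-Q =  0 → A
  i= 2: X-M = 11 → L
  i= 3: L-I =  3 → D
  i= 4: I-W = 12 → M
  i= 5: N-O = 25 → Z
  i= 6: R-C = 15 → P
  i= 7: V-S =  3 → D
  i= 8: H-G =  1 → B
  i= 9: M-M =  0 → A
  i=10: P-E = 11 → L
  i=11: E-B =  3 → D
  i=12: V-J = 12 → M
  i=13: A-B = 25 → Z
  i=14: Y-J = 15 → P
  i=15: J-G =  3 → D
  i=16: Q-P =  1 → B
  i=17: I-I =  0 → A
  i=18: L-A = 11 → L
  shifts repeat with period 8: BALDMZPD

BALDMZPD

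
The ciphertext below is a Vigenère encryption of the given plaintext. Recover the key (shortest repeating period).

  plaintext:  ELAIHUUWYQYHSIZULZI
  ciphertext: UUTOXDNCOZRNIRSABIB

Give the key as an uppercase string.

  i= 0: U-E = 16 → Q
  i= 1: U-L =  9 → J
  i= 2: T-A = 19 → T
  i= 3: O-I =  6 → G
  i= 4: X-H = 16 → Q
  i= 5: D-U =  9 → J
  i= 6: N-U = 19 → T
  i= 7: C-W =  6 → G
  i= 8: O-Y = 16 → Q
  i= 9: Z-Q =  9 → J
  i=10: R-Y = 19 → T
  i=11: N-H =  6 → G
  i=12: I-S = 16 → Q
  i=13: R-I =  9 → J
  i=14: S-Z = 19 → T
  i=15: A-U =  6 → G
  i=16: B-L = 16 → Q
  i=17: I-Z =  9 → J
  i=18: B-I = 19 → T
  shifts repeat with period 4: QJTG

QJTG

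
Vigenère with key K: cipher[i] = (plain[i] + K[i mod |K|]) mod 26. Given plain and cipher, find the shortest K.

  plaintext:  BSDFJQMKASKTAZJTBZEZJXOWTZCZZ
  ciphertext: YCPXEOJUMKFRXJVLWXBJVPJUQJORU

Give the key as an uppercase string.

XKMSVY

  i= 0: Y-B = 23 → X
  i= 1: C-S = 10 → K
  i= 2: P-D = 12 → M
  i= 3: X-F = 18 → S
  i= 4: E-J = 21 → V
  i= 5: O-Q = 24 → Y
  i= 6: J-M = 23 → X
  i= 7: U-K = 10 → K
  i= 8: M-A = 12 → M
  i= 9: K-S = 18 → S
  i=10: F-K = 21 → V
  i=11: R-T = 24 → Y
  i=12: X-A = 23 → X
  i=13: J-Z = 10 → K
  i=14: V-J = 12 → M
  i=15: L-T = 18 → S
  i=16: W-B = 21 → V
  i=17: X-Z = 24 → Y
  i=18: B-E = 23 → X
  i=19: J-Z = 10 → K
  i=20: V-J = 12 → M
  i=21: P-X = 18 → S
  i=22: J-O = 21 → V
  i=23: U-W = 24 → Y
  i=24: Q-T = 23 → X
  i=25: J-Z = 10 → K
  i=26: O-C = 12 → M
  i=27: R-Z = 18 → S
  i=28: U-Z = 21 → V
  shifts repeat with period 6: XKMSVY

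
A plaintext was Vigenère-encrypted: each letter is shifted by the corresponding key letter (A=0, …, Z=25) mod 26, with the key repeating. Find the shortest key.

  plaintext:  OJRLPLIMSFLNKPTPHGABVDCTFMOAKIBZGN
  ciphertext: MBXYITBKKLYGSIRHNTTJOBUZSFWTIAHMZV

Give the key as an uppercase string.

  i= 0: M-O = 24 → Y
  i= 1: B-J = 18 → S
  i= 2: X-R =  6 → G
  i= 3: Y-L = 13 → N
  i= 4: I-P = 19 → T
  i= 5: T-L =  8 → I
  i= 6: B-I = 19 → T
  i= 7: K-M = 24 → Y
  i= 8: K-S = 18 → S
  i= 9: L-F =  6 → G
  i=10: Y-L = 13 → N
  i=11: G-N = 19 → T
  i=12: S-K =  8 → I
  i=13: I-P = 19 → T
  i=14: R-T = 24 → Y
  i=15: H-P = 18 → S
  i=16: N-H =  6 → G
  i=17: T-G = 13 → N
  i=18: T-A = 19 → T
  i=19: J-B =  8 → I
  i=20: O-V = 19 → T
  i=21: B-D = 24 → Y
  i=22: U-C = 18 → S
  i=23: Z-T =  6 → G
  i=24: S-F = 13 → N
  i=25: F-M = 19 → T
  i=26: W-O =  8 → I
  i=27: T-A = 19 → T
  i=28: I-K = 24 → Y
  i=29: A-I = 18 → S
  i=30: H-B =  6 → G
  i=31: M-Z = 13 → N
  i=32: Z-G = 19 → T
  i=33: V-N =  8 → I
  shifts repeat with period 7: YSGNTIT

YSGNTIT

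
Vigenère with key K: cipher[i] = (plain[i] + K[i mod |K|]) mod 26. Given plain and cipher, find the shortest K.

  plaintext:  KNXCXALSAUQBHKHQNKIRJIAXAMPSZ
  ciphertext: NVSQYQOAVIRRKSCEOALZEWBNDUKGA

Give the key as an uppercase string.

  i= 0: N-K =  3 → D
  i= 1: V-N =  8 → I
  i= 2: S-X = 21 → V
  i= 3: Q-C = 14 → O
  i= 4: Y-X =  1 → B
  i= 5: Q-A = 16 → Q
  i= 6: O-L =  3 → D
  i= 7: A-S =  8 → I
  i= 8: V-A = 21 → V
  i= 9: I-U = 14 → O
  i=10: R-Q =  1 → B
  i=11: R-B = 16 → Q
  i=12: K-H =  3 → D
  i=13: S-K =  8 → I
  i=14: C-H = 21 → V
  i=15: E-Q = 14 → O
  i=16: O-N =  1 → B
  i=17: A-K = 16 → Q
  i=18: L-I =  3 → D
  i=19: Z-R =  8 → I
  i=20: E-J = 21 → V
  i=21: W-I = 14 → O
  i=22: B-A =  1 → B
  i=23: N-X = 16 → Q
  i=24: D-A =  3 → D
  i=25: U-M =  8 → I
  i=26: K-P = 21 → V
  i=27: G-S = 14 → O
  i=28: A-Z =  1 → B
  shifts repeat with period 6: DIVOBQ

DIVOBQ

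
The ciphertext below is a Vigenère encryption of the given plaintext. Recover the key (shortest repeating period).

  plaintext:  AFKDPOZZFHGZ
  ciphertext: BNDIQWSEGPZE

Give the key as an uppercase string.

BITF

  i= 0: B-A =  1 → B
  i= 1: N-F =  8 → I
  i= 2: D-K = 19 → T
  i= 3: I-D =  5 → F
  i= 4: Q-P =  1 → B
  i= 5: W-O =  8 → I
  i= 6: S-Z = 19 → T
  i= 7: E-Z =  5 → F
  i= 8: G-F =  1 → B
  i= 9: P-H =  8 → I
  i=10: Z-G = 19 → T
  i=11: E-Z =  5 → F
  shifts repeat with period 4: BITF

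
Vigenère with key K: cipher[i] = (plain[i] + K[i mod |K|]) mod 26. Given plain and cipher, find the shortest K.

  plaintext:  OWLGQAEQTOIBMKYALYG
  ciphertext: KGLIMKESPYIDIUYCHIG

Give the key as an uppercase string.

  i= 0: K-O = 22 → W
  i= 1: G-W = 10 → K
  i= 2: L-L =  0 → A
  i= 3: I-G =  2 → C
  i= 4: M-Q = 22 → W
  i= 5: K-A = 10 → K
  i= 6: E-E =  0 → A
  i= 7: S-Q =  2 → C
  i= 8: P-T = 22 → W
  i= 9: Y-O = 10 → K
  i=10: I-I =  0 → A
  i=11: D-B =  2 → C
  i=12: I-M = 22 → W
  i=13: U-K = 10 → K
  i=14: Y-Y =  0 → A
  i=15: C-A =  2 → C
  i=16: H-L = 22 → W
  i=17: I-Y = 10 → K
  i=18: G-G =  0 → A
  shifts repeat with period 4: WKAC

WKAC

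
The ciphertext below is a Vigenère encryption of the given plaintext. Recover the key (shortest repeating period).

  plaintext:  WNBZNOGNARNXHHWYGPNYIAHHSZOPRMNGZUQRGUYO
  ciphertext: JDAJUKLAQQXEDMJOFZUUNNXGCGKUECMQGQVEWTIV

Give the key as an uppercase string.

  i= 0: J-W = 13 → N
  i= 1: D-N = 16 → Q
  i= 2: A-B = 25 → Z
  i= 3: J-Z = 10 → K
  i= 4: U-N =  7 → H
  i= 5: K-O = 22 → W
  i= 6: L-G =  5 → F
  i= 7: A-N = 13 → N
  i= 8: Q-A = 16 → Q
  i= 9: Q-R = 25 → Z
  i=10: X-N = 10 → K
  i=11: E-X =  7 → H
  i=12: D-H = 22 → W
  i=13: M-H =  5 → F
  i=14: J-W = 13 → N
  i=15: O-Y = 16 → Q
  i=16: F-G = 25 → Z
  i=17: Z-P = 10 → K
  i=18: U-N =  7 → H
  i=19: U-Y = 22 → W
  i=20: N-I =  5 → F
  i=21: N-A = 13 → N
  i=22: X-H = 16 → Q
  i=23: G-H = 25 → Z
  i=24: C-S = 10 → K
  i=25: G-Z =  7 → H
  i=26: K-O = 22 → W
  i=27: U-P =  5 → F
  i=28: E-R = 13 → N
  i=29: C-M = 16 → Q
  i=30: M-N = 25 → Z
  i=31: Q-G = 10 → K
  i=32: G-Z =  7 → H
  i=33: Q-U = 22 → W
  i=34: V-Q =  5 → F
  i=35: E-R = 13 → N
  i=36: W-G = 16 → Q
  i=37: T-U = 25 → Z
  i=38: I-Y = 10 → K
  i=39: V-O =  7 → H
  shifts repeat with period 7: NQZKHWF

NQZKHWF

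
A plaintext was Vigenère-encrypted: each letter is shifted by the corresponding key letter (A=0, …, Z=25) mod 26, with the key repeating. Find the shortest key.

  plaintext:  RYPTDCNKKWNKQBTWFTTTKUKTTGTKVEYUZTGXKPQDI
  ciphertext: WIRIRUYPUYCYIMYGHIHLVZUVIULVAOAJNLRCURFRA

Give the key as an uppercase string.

FKCPOSL

  i= 0: W-R =  5 → F
  i= 1: I-Y = 10 → K
  i= 2: R-P =  2 → C
  i= 3: I-T = 15 → P
  i= 4: R-D = 14 → O
  i= 5: U-C = 18 → S
  i= 6: Y-N = 11 → L
  i= 7: P-K =  5 → F
  i= 8: U-K = 10 → K
  i= 9: Y-W =  2 → C
  i=10: C-N = 15 → P
  i=11: Y-K = 14 → O
  i=12: I-Q = 18 → S
  i=13: M-B = 11 → L
  i=14: Y-T =  5 → F
  i=15: G-W = 10 → K
  i=16: H-F =  2 → C
  i=17: I-T = 15 → P
  i=18: H-T = 14 → O
  i=19: L-T = 18 → S
  i=20: V-K = 11 → L
  i=21: Z-U =  5 → F
  i=22: U-K = 10 → K
  i=23: V-T =  2 → C
  i=24: I-T = 15 → P
  i=25: U-G = 14 → O
  i=26: L-T = 18 → S
  i=27: V-K = 11 → L
  i=28: A-V =  5 → F
  i=29: O-E = 10 → K
  i=30: A-Y =  2 → C
  i=31: J-U = 15 → P
  i=32: N-Z = 14 → O
  i=33: L-T = 18 → S
  i=34: R-G = 11 → L
  i=35: C-X =  5 → F
  i=36: U-K = 10 → K
  i=37: R-P =  2 → C
  i=38: F-Q = 15 → P
  i=39: R-D = 14 → O
  i=40: A-I = 18 → S
  shifts repeat with period 7: FKCPOSL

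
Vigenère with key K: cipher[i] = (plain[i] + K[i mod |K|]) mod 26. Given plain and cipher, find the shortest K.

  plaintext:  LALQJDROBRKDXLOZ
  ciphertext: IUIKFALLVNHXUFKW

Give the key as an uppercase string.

XUXUW

  i= 0: I-L = 23 → X
  i= 1: U-A = 20 → U
  i= 2: I-L = 23 → X
  i= 3: K-Q = 20 → U
  i= 4: F-J = 22 → W
  i= 5: A-D = 23 → X
  i= 6: L-R = 20 → U
  i= 7: L-O = 23 → X
  i= 8: V-B = 20 → U
  i= 9: N-R = 22 → W
  i=10: H-K = 23 → X
  i=11: X-D = 20 → U
  i=12: U-X = 23 → X
  i=13: F-L = 20 → U
  i=14: K-O = 22 → W
  i=15: W-Z = 23 → X
  shifts repeat with period 5: XUXUW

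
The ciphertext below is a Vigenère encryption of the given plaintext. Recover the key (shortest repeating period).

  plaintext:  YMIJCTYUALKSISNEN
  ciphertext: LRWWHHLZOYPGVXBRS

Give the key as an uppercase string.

NFO

  i= 0: L-Y = 13 → N
  i= 1: R-M =  5 → F
  i= 2: W-I = 14 → O
  i= 3: W-J = 13 → N
  i= 4: H-C =  5 → F
  i= 5: H-T = 14 → O
  i= 6: L-Y = 13 → N
  i= 7: Z-U =  5 → F
  i= 8: O-A = 14 → O
  i= 9: Y-L = 13 → N
  i=10: P-K =  5 → F
  i=11: G-S = 14 → O
  i=12: V-I = 13 → N
  i=13: X-S =  5 → F
  i=14: B-N = 14 → O
  i=15: R-E = 13 → N
  i=16: S-N =  5 → F
  shifts repeat with period 3: NFO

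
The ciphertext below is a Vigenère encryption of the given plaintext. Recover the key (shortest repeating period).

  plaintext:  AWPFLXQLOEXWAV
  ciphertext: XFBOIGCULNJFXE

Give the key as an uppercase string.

XJMJ

  i= 0: X-A = 23 → X
  i= 1: F-W =  9 → J
  i= 2: B-P = 12 → M
  i= 3: O-F =  9 → J
  i= 4: I-L = 23 → X
  i= 5: G-X =  9 → J
  i= 6: C-Q = 12 → M
  i= 7: U-L =  9 → J
  i= 8: L-O = 23 → X
  i= 9: N-E =  9 → J
  i=10: J-X = 12 → M
  i=11: F-W =  9 → J
  i=12: X-A = 23 → X
  i=13: E-V =  9 → J
  shifts repeat with period 4: XJMJ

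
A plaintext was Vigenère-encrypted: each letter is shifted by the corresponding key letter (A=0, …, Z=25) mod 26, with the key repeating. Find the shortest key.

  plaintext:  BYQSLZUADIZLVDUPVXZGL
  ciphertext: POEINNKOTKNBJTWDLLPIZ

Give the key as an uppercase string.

OQOQC

  i= 0: P-B = 14 → O
  i= 1: O-Y = 16 → Q
  i= 2: E-Q = 14 → O
  i= 3: I-S = 16 → Q
  i= 4: N-L =  2 → C
  i= 5: N-Z = 14 → O
  i= 6: K-U = 16 → Q
  i= 7: O-A = 14 → O
  i= 8: T-D = 16 → Q
  i= 9: K-I =  2 → C
  i=10: N-Z = 14 → O
  i=11: B-L = 16 → Q
  i=12: J-V = 14 → O
  i=13: T-D = 16 → Q
  i=14: W-U =  2 → C
  i=15: D-P = 14 → O
  i=16: L-V = 16 → Q
  i=17: L-X = 14 → O
  i=18: P-Z = 16 → Q
  i=19: I-G =  2 → C
  i=20: Z-L = 14 → O
  shifts repeat with period 5: OQOQC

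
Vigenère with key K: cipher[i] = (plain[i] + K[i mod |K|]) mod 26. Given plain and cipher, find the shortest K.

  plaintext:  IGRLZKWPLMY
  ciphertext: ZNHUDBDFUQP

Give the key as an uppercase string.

  i= 0: Z-I = 17 → R
  i= 1: N-G =  7 → H
  i= 2: H-R = 16 → Q
  i= 3: U-L =  9 → J
  i= 4: D-Z =  4 → E
  i= 5: B-K = 17 → R
  i= 6: D-W =  7 → H
  i= 7: F-P = 16 → Q
  i= 8: U-L =  9 → J
  i= 9: Q-M =  4 → E
  i=10: P-Y = 17 → R
  shifts repeat with period 5: RHQJE

RHQJE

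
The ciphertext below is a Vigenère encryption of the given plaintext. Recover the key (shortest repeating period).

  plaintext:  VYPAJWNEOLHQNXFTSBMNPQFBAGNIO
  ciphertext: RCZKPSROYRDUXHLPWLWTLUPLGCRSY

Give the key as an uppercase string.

WEKKG

  i= 0: R-V = 22 → W
  i= 1: C-Y =  4 → E
  i= 2: Z-P = 10 → K
  i= 3: K-A = 10 → K
  i= 4: P-J =  6 → G
  i= 5: S-W = 22 → W
  i= 6: R-N =  4 → E
  i= 7: O-E = 10 → K
  i= 8: Y-O = 10 → K
  i= 9: R-L =  6 → G
  i=10: D-H = 22 → W
  i=11: U-Q =  4 → E
  i=12: X-N = 10 → K
  i=13: H-X = 10 → K
  i=14: L-F =  6 → G
  i=15: P-T = 22 → W
  i=16: W-S =  4 → E
  i=17: L-B = 10 → K
  i=18: W-M = 10 → K
  i=19: T-N =  6 → G
  i=20: L-P = 22 → W
  i=21: U-Q =  4 → E
  i=22: P-F = 10 → K
  i=23: L-B = 10 → K
  i=24: G-A =  6 → G
  i=25: C-G = 22 → W
  i=26: R-N =  4 → E
  i=27: S-I = 10 → K
  i=28: Y-O = 10 → K
  shifts repeat with period 5: WEKKG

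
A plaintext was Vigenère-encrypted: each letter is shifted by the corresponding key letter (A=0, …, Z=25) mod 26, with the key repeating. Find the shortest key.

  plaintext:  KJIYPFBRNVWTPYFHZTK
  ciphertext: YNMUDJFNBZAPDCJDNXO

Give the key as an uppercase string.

OEEW

  i= 0: Y-K = 14 → O
  i= 1: N-J =  4 → E
  i= 2: M-I =  4 → E
  i= 3: U-Y = 22 → W
  i= 4: D-P = 14 → O
  i= 5: J-F =  4 → E
  i= 6: F-B =  4 → E
  i= 7: N-R = 22 → W
  i= 8: B-N = 14 → O
  i= 9: Z-V =  4 → E
  i=10: A-W =  4 → E
  i=11: P-T = 22 → W
  i=12: D-P = 14 → O
  i=13: C-Y =  4 → E
  i=14: J-F =  4 → E
  i=15: D-H = 22 → W
  i=16: N-Z = 14 → O
  i=17: X-T =  4 → E
  i=18: O-K =  4 → E
  shifts repeat with period 4: OEEW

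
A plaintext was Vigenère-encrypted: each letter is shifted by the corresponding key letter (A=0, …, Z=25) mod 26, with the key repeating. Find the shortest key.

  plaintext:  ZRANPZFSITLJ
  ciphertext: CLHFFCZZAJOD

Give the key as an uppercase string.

DUHSQ

  i= 0: C-Z =  3 → D
  i= 1: L-R = 20 → U
  i= 2: H-A =  7 → H
  i= 3: F-N = 18 → S
  i= 4: F-P = 16 → Q
  i= 5: C-Z =  3 → D
  i= 6: Z-F = 20 → U
  i= 7: Z-S =  7 → H
  i= 8: A-I = 18 → S
  i= 9: J-T = 16 → Q
  i=10: O-L =  3 → D
  i=11: D-J = 20 → U
  shifts repeat with period 5: DUHSQ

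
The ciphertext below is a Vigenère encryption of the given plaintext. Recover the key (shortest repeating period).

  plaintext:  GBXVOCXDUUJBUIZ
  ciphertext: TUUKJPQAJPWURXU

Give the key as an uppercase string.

NTXPV

  i= 0: T-G = 13 → N
  i= 1: U-B = 19 → T
  i= 2: U-X = 23 → X
  i= 3: K-V = 15 → P
  i= 4: J-O = 21 → V
  i= 5: P-C = 13 → N
  i= 6: Q-X = 19 → T
  i= 7: A-D = 23 → X
  i= 8: J-U = 15 → P
  i= 9: P-U = 21 → V
  i=10: W-J = 13 → N
  i=11: U-B = 19 → T
  i=12: R-U = 23 → X
  i=13: X-I = 15 → P
  i=14: U-Z = 21 → V
  shifts repeat with period 5: NTXPV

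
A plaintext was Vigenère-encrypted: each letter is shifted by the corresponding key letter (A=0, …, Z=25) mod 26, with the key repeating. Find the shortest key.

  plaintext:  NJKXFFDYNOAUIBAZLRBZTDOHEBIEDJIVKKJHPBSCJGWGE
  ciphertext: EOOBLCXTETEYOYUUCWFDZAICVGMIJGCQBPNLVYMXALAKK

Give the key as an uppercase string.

  i= 0: E-N = 17 → R
  i= 1: O-J =  5 → F
  i= 2: O-K =  4 → E
  i= 3: B-X =  4 → E
  i= 4: L-F =  6 → G
  i= 5: C-F = 23 → X
  i= 6: X-D = 20 → U
  i= 7: T-Y = 21 → V
  i= 8: E-N = 17 → R
  i= 9: T-O =  5 → F
  i=10: E-A =  4 → E
  i=11: Y-U =  4 → E
  i=12: O-I =  6 → G
  i=13: Y-B = 23 → X
  i=14: U-A = 20 → U
  i=15: U-Z = 21 → V
  i=16: C-L = 17 → R
  i=17: W-R =  5 → F
  i=18: F-B =  4 → E
  i=19: D-Z =  4 → E
  i=20: Z-T =  6 → G
  i=21: A-D = 23 → X
  i=22: I-O = 20 → U
  i=23: C-H = 21 → V
  i=24: V-E = 17 → R
  i=25: G-B =  5 → F
  i=26: M-I =  4 → E
  i=27: I-E =  4 → E
  i=28: J-D =  6 → G
  i=29: G-J = 23 → X
  i=30: C-I = 20 → U
  i=31: Q-V = 21 → V
  i=32: B-K = 17 → R
  i=33: P-K =  5 → F
  i=34: N-J =  4 → E
  i=35: L-H =  4 → E
  i=36: V-P =  6 → G
  i=37: Y-B = 23 → X
  i=38: M-S = 20 → U
  i=39: X-C = 21 → V
  i=40: A-J = 17 → R
  i=41: L-G =  5 → F
  i=42: A-W =  4 → E
  i=43: K-G =  4 → E
  i=44: K-E =  6 → G
  shifts repeat with period 8: RFEEGXUV

RFEEGXUV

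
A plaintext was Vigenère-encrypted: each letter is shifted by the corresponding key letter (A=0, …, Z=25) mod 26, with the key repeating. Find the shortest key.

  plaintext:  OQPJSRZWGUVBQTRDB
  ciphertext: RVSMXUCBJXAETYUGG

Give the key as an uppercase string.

DFD

  i= 0: R-O =  3 → D
  i= 1: V-Q =  5 → F
  i= 2: S-P =  3 → D
  i= 3: M-J =  3 → D
  i= 4: X-S =  5 → F
  i= 5: U-R =  3 → D
  i= 6: C-Z =  3 → D
  i= 7: B-W =  5 → F
  i= 8: J-G =  3 → D
  i= 9: X-U =  3 → D
  i=10: A-V =  5 → F
  i=11: E-B =  3 → D
  i=12: T-Q =  3 → D
  i=13: Y-T =  5 → F
  i=14: U-R =  3 → D
  i=15: G-D =  3 → D
  i=16: G-B =  5 → F
  shifts repeat with period 3: DFD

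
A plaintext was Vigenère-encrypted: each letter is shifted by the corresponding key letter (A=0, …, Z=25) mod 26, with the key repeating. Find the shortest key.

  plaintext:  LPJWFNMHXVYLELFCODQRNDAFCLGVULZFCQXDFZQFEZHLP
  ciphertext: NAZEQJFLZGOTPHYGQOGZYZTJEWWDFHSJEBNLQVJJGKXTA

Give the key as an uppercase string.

  i= 0: N-L =  2 → C
  i= 1: A-P = 11 → L
  i= 2: Z-J = 16 → Q
  i= 3: E-W =  8 → I
  i= 4: Q-F = 11 → L
  i= 5: J-N = 22 → W
  i= 6: F-M = 19 → T
  i= 7: L-H =  4 → E
  i= 8: Z-X =  2 → C
  i= 9: G-V = 11 → L
  i=10: O-Y = 16 → Q
  i=11: T-L =  8 → I
  i=12: P-E = 11 → L
  i=13: H-L = 22 → W
  i=14: Y-F = 19 → T
  i=15: G-C =  4 → E
  i=16: Q-O =  2 → C
  i=17: O-D = 11 → L
  i=18: G-Q = 16 → Q
  i=19: Z-R =  8 → I
  i=20: Y-N = 11 → L
  i=21: Z-D = 22 → W
  i=22: T-A = 19 → T
  i=23: J-F =  4 → E
  i=24: E-C =  2 → C
  i=25: W-L = 11 → L
  i=26: W-G = 16 → Q
  i=27: D-V =  8 → I
  i=28: F-U = 11 → L
  i=29: H-L = 22 → W
  i=30: S-Z = 19 → T
  i=31: J-F =  4 → E
  i=32: E-C =  2 → C
  i=33: B-Q = 11 → L
  i=34: N-X = 16 → Q
  i=35: L-D =  8 → I
  i=36: Q-F = 11 → L
  i=37: V-Z = 22 → W
  i=38: J-Q = 19 → T
  i=39: J-F =  4 → E
  i=40: G-E =  2 → C
  i=41: K-Z = 11 → L
  i=42: X-H = 16 → Q
  i=43: T-L =  8 → I
  i=44: A-P = 11 → L
  shifts repeat with period 8: CLQILWTE

CLQILWTE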